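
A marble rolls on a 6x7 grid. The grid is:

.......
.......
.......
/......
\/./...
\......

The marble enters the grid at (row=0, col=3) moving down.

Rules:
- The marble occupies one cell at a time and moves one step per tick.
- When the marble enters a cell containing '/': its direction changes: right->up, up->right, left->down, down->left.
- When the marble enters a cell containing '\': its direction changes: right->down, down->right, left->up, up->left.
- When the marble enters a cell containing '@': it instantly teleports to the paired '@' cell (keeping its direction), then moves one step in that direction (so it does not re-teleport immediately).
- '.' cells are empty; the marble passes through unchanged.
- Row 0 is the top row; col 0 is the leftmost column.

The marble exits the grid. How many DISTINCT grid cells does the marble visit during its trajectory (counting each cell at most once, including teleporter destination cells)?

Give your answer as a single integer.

Step 1: enter (0,3), '.' pass, move down to (1,3)
Step 2: enter (1,3), '.' pass, move down to (2,3)
Step 3: enter (2,3), '.' pass, move down to (3,3)
Step 4: enter (3,3), '.' pass, move down to (4,3)
Step 5: enter (4,3), '/' deflects down->left, move left to (4,2)
Step 6: enter (4,2), '.' pass, move left to (4,1)
Step 7: enter (4,1), '/' deflects left->down, move down to (5,1)
Step 8: enter (5,1), '.' pass, move down to (6,1)
Step 9: at (6,1) — EXIT via bottom edge, pos 1
Distinct cells visited: 8 (path length 8)

Answer: 8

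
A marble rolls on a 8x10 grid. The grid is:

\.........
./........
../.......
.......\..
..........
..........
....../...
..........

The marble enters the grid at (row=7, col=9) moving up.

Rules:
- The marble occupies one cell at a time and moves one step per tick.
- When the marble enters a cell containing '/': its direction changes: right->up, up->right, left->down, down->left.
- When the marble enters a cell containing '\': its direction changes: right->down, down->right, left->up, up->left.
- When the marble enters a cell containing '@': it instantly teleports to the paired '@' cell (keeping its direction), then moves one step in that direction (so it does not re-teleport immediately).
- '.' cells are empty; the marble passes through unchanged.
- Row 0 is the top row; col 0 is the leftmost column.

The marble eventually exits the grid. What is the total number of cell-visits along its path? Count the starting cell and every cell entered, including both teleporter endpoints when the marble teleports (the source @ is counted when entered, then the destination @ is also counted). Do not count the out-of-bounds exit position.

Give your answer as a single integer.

Answer: 8

Derivation:
Step 1: enter (7,9), '.' pass, move up to (6,9)
Step 2: enter (6,9), '.' pass, move up to (5,9)
Step 3: enter (5,9), '.' pass, move up to (4,9)
Step 4: enter (4,9), '.' pass, move up to (3,9)
Step 5: enter (3,9), '.' pass, move up to (2,9)
Step 6: enter (2,9), '.' pass, move up to (1,9)
Step 7: enter (1,9), '.' pass, move up to (0,9)
Step 8: enter (0,9), '.' pass, move up to (-1,9)
Step 9: at (-1,9) — EXIT via top edge, pos 9
Path length (cell visits): 8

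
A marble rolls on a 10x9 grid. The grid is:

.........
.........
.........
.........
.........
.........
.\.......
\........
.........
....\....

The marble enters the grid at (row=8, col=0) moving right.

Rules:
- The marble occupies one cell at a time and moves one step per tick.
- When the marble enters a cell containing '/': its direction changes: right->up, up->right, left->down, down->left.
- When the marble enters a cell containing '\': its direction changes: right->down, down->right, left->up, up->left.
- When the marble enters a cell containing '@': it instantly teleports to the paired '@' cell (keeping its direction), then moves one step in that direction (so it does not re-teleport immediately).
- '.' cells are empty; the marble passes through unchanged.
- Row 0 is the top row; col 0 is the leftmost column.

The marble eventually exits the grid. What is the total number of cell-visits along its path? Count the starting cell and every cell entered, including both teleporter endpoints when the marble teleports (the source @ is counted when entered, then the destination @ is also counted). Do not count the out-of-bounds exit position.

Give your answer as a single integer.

Answer: 9

Derivation:
Step 1: enter (8,0), '.' pass, move right to (8,1)
Step 2: enter (8,1), '.' pass, move right to (8,2)
Step 3: enter (8,2), '.' pass, move right to (8,3)
Step 4: enter (8,3), '.' pass, move right to (8,4)
Step 5: enter (8,4), '.' pass, move right to (8,5)
Step 6: enter (8,5), '.' pass, move right to (8,6)
Step 7: enter (8,6), '.' pass, move right to (8,7)
Step 8: enter (8,7), '.' pass, move right to (8,8)
Step 9: enter (8,8), '.' pass, move right to (8,9)
Step 10: at (8,9) — EXIT via right edge, pos 8
Path length (cell visits): 9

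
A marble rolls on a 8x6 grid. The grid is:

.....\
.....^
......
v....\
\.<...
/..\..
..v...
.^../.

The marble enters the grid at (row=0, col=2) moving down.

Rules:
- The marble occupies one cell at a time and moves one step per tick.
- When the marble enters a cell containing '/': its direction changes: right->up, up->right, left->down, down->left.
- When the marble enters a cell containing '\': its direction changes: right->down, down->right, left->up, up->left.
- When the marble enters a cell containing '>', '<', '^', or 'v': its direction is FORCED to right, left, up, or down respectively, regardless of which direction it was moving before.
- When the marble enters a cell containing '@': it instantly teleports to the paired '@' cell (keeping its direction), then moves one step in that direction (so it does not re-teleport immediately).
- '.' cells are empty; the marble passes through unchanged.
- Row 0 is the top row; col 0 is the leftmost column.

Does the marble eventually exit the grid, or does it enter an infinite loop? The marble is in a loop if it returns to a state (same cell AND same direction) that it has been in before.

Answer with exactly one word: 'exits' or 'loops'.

Answer: loops

Derivation:
Step 1: enter (0,2), '.' pass, move down to (1,2)
Step 2: enter (1,2), '.' pass, move down to (2,2)
Step 3: enter (2,2), '.' pass, move down to (3,2)
Step 4: enter (3,2), '.' pass, move down to (4,2)
Step 5: enter (4,2), '<' forces down->left, move left to (4,1)
Step 6: enter (4,1), '.' pass, move left to (4,0)
Step 7: enter (4,0), '\' deflects left->up, move up to (3,0)
Step 8: enter (3,0), 'v' forces up->down, move down to (4,0)
Step 9: enter (4,0), '\' deflects down->right, move right to (4,1)
Step 10: enter (4,1), '.' pass, move right to (4,2)
Step 11: enter (4,2), '<' forces right->left, move left to (4,1)
Step 12: at (4,1) dir=left — LOOP DETECTED (seen before)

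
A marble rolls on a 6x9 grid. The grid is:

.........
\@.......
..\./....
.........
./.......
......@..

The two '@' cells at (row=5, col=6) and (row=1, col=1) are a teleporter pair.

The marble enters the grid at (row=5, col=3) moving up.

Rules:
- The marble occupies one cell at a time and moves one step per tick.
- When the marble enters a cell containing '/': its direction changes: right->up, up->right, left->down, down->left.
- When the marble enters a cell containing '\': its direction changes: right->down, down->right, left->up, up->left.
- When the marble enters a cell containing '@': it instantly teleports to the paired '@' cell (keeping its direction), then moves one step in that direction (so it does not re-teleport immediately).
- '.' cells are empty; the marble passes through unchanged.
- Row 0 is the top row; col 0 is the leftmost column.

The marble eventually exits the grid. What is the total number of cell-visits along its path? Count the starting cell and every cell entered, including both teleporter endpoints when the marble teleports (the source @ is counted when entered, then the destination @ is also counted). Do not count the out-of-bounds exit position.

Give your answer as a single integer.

Answer: 6

Derivation:
Step 1: enter (5,3), '.' pass, move up to (4,3)
Step 2: enter (4,3), '.' pass, move up to (3,3)
Step 3: enter (3,3), '.' pass, move up to (2,3)
Step 4: enter (2,3), '.' pass, move up to (1,3)
Step 5: enter (1,3), '.' pass, move up to (0,3)
Step 6: enter (0,3), '.' pass, move up to (-1,3)
Step 7: at (-1,3) — EXIT via top edge, pos 3
Path length (cell visits): 6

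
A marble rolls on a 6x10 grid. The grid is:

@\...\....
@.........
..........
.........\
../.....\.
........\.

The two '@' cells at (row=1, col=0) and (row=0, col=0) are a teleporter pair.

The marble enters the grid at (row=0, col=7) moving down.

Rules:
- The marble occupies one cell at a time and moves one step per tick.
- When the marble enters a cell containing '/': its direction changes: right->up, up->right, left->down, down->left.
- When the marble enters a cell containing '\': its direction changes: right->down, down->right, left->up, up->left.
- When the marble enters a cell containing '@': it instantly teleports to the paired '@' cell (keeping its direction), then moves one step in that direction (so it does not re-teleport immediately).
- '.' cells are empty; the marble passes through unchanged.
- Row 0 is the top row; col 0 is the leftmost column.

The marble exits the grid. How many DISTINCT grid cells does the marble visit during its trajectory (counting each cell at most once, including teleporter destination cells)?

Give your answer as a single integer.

Answer: 6

Derivation:
Step 1: enter (0,7), '.' pass, move down to (1,7)
Step 2: enter (1,7), '.' pass, move down to (2,7)
Step 3: enter (2,7), '.' pass, move down to (3,7)
Step 4: enter (3,7), '.' pass, move down to (4,7)
Step 5: enter (4,7), '.' pass, move down to (5,7)
Step 6: enter (5,7), '.' pass, move down to (6,7)
Step 7: at (6,7) — EXIT via bottom edge, pos 7
Distinct cells visited: 6 (path length 6)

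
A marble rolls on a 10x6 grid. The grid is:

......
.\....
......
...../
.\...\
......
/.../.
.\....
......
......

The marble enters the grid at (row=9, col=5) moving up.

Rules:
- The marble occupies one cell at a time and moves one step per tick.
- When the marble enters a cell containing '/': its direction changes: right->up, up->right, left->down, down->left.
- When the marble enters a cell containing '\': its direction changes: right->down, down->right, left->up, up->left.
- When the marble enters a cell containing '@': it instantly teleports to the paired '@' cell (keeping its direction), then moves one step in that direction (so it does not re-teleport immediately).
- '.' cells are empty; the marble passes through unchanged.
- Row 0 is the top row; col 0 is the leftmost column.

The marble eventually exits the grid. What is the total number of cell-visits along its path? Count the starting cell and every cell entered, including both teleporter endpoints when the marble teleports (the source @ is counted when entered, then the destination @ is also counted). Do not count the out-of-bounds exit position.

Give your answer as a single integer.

Step 1: enter (9,5), '.' pass, move up to (8,5)
Step 2: enter (8,5), '.' pass, move up to (7,5)
Step 3: enter (7,5), '.' pass, move up to (6,5)
Step 4: enter (6,5), '.' pass, move up to (5,5)
Step 5: enter (5,5), '.' pass, move up to (4,5)
Step 6: enter (4,5), '\' deflects up->left, move left to (4,4)
Step 7: enter (4,4), '.' pass, move left to (4,3)
Step 8: enter (4,3), '.' pass, move left to (4,2)
Step 9: enter (4,2), '.' pass, move left to (4,1)
Step 10: enter (4,1), '\' deflects left->up, move up to (3,1)
Step 11: enter (3,1), '.' pass, move up to (2,1)
Step 12: enter (2,1), '.' pass, move up to (1,1)
Step 13: enter (1,1), '\' deflects up->left, move left to (1,0)
Step 14: enter (1,0), '.' pass, move left to (1,-1)
Step 15: at (1,-1) — EXIT via left edge, pos 1
Path length (cell visits): 14

Answer: 14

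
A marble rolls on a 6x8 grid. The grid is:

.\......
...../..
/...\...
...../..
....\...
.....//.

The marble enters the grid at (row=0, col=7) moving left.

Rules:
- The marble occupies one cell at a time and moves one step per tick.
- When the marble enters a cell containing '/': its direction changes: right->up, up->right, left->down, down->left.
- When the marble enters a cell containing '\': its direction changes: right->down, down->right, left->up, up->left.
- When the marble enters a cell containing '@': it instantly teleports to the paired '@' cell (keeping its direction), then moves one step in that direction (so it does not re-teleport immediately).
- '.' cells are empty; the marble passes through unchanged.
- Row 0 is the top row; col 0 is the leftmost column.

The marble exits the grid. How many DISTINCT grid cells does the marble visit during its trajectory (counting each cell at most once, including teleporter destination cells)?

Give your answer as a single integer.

Answer: 7

Derivation:
Step 1: enter (0,7), '.' pass, move left to (0,6)
Step 2: enter (0,6), '.' pass, move left to (0,5)
Step 3: enter (0,5), '.' pass, move left to (0,4)
Step 4: enter (0,4), '.' pass, move left to (0,3)
Step 5: enter (0,3), '.' pass, move left to (0,2)
Step 6: enter (0,2), '.' pass, move left to (0,1)
Step 7: enter (0,1), '\' deflects left->up, move up to (-1,1)
Step 8: at (-1,1) — EXIT via top edge, pos 1
Distinct cells visited: 7 (path length 7)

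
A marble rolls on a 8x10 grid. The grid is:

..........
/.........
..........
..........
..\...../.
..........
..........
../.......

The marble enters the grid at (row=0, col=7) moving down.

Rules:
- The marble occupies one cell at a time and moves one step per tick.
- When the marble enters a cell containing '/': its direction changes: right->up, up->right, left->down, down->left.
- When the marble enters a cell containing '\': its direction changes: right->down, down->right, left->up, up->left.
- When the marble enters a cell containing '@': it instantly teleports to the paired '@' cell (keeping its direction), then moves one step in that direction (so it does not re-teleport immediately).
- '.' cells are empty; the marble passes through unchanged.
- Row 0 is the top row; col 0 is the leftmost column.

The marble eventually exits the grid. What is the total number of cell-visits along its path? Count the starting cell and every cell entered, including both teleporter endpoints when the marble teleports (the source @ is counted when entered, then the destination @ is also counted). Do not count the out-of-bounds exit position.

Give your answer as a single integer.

Step 1: enter (0,7), '.' pass, move down to (1,7)
Step 2: enter (1,7), '.' pass, move down to (2,7)
Step 3: enter (2,7), '.' pass, move down to (3,7)
Step 4: enter (3,7), '.' pass, move down to (4,7)
Step 5: enter (4,7), '.' pass, move down to (5,7)
Step 6: enter (5,7), '.' pass, move down to (6,7)
Step 7: enter (6,7), '.' pass, move down to (7,7)
Step 8: enter (7,7), '.' pass, move down to (8,7)
Step 9: at (8,7) — EXIT via bottom edge, pos 7
Path length (cell visits): 8

Answer: 8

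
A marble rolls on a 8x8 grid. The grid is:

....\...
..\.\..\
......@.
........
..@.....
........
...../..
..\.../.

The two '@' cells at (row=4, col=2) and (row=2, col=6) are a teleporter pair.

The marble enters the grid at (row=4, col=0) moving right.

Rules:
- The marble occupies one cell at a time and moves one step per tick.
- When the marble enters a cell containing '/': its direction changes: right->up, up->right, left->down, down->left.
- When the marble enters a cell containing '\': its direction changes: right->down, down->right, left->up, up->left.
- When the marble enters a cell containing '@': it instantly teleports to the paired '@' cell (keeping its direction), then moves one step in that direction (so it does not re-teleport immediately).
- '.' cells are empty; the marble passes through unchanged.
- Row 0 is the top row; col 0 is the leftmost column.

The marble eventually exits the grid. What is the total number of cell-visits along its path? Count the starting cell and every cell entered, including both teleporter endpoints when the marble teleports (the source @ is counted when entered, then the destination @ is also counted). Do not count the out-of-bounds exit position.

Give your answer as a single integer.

Step 1: enter (4,0), '.' pass, move right to (4,1)
Step 2: enter (4,1), '.' pass, move right to (4,2)
Step 3: enter (4,2), '@' teleport (4,2)->(2,6), also enter (2,6), move right to (2,7)
Step 4: enter (2,7), '.' pass, move right to (2,8)
Step 5: at (2,8) — EXIT via right edge, pos 2
Path length (cell visits): 5

Answer: 5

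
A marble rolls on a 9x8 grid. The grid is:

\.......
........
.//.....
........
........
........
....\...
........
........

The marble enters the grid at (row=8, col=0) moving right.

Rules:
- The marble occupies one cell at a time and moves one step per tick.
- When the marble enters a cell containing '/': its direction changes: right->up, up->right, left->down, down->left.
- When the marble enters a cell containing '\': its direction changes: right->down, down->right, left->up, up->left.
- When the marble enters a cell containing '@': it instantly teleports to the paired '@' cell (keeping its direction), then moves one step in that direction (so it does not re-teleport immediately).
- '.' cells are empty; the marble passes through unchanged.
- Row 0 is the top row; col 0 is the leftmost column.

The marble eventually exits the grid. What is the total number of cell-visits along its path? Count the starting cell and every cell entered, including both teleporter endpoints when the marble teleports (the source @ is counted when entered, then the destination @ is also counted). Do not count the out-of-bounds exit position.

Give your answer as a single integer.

Step 1: enter (8,0), '.' pass, move right to (8,1)
Step 2: enter (8,1), '.' pass, move right to (8,2)
Step 3: enter (8,2), '.' pass, move right to (8,3)
Step 4: enter (8,3), '.' pass, move right to (8,4)
Step 5: enter (8,4), '.' pass, move right to (8,5)
Step 6: enter (8,5), '.' pass, move right to (8,6)
Step 7: enter (8,6), '.' pass, move right to (8,7)
Step 8: enter (8,7), '.' pass, move right to (8,8)
Step 9: at (8,8) — EXIT via right edge, pos 8
Path length (cell visits): 8

Answer: 8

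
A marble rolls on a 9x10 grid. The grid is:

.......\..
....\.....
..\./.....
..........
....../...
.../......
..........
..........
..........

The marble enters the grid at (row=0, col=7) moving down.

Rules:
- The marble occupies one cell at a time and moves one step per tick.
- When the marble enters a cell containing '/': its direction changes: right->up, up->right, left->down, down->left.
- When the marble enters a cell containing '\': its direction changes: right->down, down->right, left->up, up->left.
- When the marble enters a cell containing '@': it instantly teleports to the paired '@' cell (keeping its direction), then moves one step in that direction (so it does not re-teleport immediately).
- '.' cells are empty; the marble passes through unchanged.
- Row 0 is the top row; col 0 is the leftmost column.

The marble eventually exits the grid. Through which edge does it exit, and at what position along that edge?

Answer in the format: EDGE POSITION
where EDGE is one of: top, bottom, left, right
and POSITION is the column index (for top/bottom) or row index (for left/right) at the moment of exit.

Answer: right 0

Derivation:
Step 1: enter (0,7), '\' deflects down->right, move right to (0,8)
Step 2: enter (0,8), '.' pass, move right to (0,9)
Step 3: enter (0,9), '.' pass, move right to (0,10)
Step 4: at (0,10) — EXIT via right edge, pos 0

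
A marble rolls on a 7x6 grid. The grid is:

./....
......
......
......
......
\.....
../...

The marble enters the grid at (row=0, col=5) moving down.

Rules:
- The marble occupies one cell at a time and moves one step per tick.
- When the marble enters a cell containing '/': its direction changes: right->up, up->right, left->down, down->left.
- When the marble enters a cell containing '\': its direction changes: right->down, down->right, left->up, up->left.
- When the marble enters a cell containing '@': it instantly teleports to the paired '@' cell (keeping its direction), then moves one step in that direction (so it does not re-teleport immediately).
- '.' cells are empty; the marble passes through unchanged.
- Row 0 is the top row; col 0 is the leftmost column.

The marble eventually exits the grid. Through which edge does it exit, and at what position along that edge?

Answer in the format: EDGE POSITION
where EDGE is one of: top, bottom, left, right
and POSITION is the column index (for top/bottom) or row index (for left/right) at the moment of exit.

Step 1: enter (0,5), '.' pass, move down to (1,5)
Step 2: enter (1,5), '.' pass, move down to (2,5)
Step 3: enter (2,5), '.' pass, move down to (3,5)
Step 4: enter (3,5), '.' pass, move down to (4,5)
Step 5: enter (4,5), '.' pass, move down to (5,5)
Step 6: enter (5,5), '.' pass, move down to (6,5)
Step 7: enter (6,5), '.' pass, move down to (7,5)
Step 8: at (7,5) — EXIT via bottom edge, pos 5

Answer: bottom 5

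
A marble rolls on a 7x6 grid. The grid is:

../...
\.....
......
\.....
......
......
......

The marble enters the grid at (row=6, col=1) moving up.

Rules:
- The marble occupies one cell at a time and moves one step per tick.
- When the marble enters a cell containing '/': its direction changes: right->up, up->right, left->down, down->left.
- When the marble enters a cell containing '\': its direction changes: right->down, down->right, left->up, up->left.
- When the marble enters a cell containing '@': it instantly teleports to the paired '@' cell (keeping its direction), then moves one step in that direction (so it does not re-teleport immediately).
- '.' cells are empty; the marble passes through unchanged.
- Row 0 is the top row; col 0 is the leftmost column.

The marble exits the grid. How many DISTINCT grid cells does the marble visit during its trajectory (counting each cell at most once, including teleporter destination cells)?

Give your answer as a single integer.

Answer: 7

Derivation:
Step 1: enter (6,1), '.' pass, move up to (5,1)
Step 2: enter (5,1), '.' pass, move up to (4,1)
Step 3: enter (4,1), '.' pass, move up to (3,1)
Step 4: enter (3,1), '.' pass, move up to (2,1)
Step 5: enter (2,1), '.' pass, move up to (1,1)
Step 6: enter (1,1), '.' pass, move up to (0,1)
Step 7: enter (0,1), '.' pass, move up to (-1,1)
Step 8: at (-1,1) — EXIT via top edge, pos 1
Distinct cells visited: 7 (path length 7)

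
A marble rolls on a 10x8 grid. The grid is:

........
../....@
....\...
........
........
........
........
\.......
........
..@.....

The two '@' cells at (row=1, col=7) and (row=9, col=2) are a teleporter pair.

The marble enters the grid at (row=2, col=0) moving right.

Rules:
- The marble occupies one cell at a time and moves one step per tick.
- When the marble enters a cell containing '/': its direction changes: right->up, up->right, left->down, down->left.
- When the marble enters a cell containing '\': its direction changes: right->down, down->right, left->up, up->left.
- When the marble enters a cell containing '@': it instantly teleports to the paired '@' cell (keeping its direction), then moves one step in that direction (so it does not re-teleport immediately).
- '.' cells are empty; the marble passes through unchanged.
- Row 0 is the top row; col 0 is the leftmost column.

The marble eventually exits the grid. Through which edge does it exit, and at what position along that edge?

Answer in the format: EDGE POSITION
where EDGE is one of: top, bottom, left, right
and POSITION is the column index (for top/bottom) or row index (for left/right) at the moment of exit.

Step 1: enter (2,0), '.' pass, move right to (2,1)
Step 2: enter (2,1), '.' pass, move right to (2,2)
Step 3: enter (2,2), '.' pass, move right to (2,3)
Step 4: enter (2,3), '.' pass, move right to (2,4)
Step 5: enter (2,4), '\' deflects right->down, move down to (3,4)
Step 6: enter (3,4), '.' pass, move down to (4,4)
Step 7: enter (4,4), '.' pass, move down to (5,4)
Step 8: enter (5,4), '.' pass, move down to (6,4)
Step 9: enter (6,4), '.' pass, move down to (7,4)
Step 10: enter (7,4), '.' pass, move down to (8,4)
Step 11: enter (8,4), '.' pass, move down to (9,4)
Step 12: enter (9,4), '.' pass, move down to (10,4)
Step 13: at (10,4) — EXIT via bottom edge, pos 4

Answer: bottom 4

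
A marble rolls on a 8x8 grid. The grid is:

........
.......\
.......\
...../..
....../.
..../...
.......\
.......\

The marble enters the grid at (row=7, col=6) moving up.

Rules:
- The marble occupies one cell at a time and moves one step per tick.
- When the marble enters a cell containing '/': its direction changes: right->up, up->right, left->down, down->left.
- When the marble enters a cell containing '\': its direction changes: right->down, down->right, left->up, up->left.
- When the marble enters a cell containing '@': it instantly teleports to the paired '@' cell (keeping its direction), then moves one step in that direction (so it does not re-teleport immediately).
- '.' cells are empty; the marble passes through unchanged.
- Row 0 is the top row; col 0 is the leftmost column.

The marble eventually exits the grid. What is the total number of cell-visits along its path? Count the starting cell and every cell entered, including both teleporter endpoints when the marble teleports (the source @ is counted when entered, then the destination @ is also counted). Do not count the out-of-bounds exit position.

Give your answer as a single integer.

Step 1: enter (7,6), '.' pass, move up to (6,6)
Step 2: enter (6,6), '.' pass, move up to (5,6)
Step 3: enter (5,6), '.' pass, move up to (4,6)
Step 4: enter (4,6), '/' deflects up->right, move right to (4,7)
Step 5: enter (4,7), '.' pass, move right to (4,8)
Step 6: at (4,8) — EXIT via right edge, pos 4
Path length (cell visits): 5

Answer: 5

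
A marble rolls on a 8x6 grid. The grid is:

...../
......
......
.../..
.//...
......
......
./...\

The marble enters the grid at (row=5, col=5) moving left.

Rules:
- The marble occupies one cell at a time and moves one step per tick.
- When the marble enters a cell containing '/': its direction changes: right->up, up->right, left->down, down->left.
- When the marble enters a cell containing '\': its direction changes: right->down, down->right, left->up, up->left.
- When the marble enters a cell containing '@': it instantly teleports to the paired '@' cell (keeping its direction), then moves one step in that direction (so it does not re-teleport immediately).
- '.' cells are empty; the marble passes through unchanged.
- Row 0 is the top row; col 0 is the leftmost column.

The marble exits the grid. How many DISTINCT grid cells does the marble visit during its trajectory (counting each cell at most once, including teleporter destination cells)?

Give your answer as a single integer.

Answer: 6

Derivation:
Step 1: enter (5,5), '.' pass, move left to (5,4)
Step 2: enter (5,4), '.' pass, move left to (5,3)
Step 3: enter (5,3), '.' pass, move left to (5,2)
Step 4: enter (5,2), '.' pass, move left to (5,1)
Step 5: enter (5,1), '.' pass, move left to (5,0)
Step 6: enter (5,0), '.' pass, move left to (5,-1)
Step 7: at (5,-1) — EXIT via left edge, pos 5
Distinct cells visited: 6 (path length 6)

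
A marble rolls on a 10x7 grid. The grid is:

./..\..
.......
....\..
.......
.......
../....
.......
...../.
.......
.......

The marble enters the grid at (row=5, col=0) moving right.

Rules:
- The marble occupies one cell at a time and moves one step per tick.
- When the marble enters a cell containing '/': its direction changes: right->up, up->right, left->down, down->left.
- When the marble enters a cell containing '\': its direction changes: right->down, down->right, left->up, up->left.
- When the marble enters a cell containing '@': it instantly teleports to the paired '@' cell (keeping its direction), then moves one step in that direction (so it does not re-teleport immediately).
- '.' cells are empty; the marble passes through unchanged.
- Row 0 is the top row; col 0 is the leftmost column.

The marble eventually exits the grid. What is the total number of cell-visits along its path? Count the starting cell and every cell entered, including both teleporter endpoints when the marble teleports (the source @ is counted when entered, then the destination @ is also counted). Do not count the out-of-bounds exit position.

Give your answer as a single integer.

Step 1: enter (5,0), '.' pass, move right to (5,1)
Step 2: enter (5,1), '.' pass, move right to (5,2)
Step 3: enter (5,2), '/' deflects right->up, move up to (4,2)
Step 4: enter (4,2), '.' pass, move up to (3,2)
Step 5: enter (3,2), '.' pass, move up to (2,2)
Step 6: enter (2,2), '.' pass, move up to (1,2)
Step 7: enter (1,2), '.' pass, move up to (0,2)
Step 8: enter (0,2), '.' pass, move up to (-1,2)
Step 9: at (-1,2) — EXIT via top edge, pos 2
Path length (cell visits): 8

Answer: 8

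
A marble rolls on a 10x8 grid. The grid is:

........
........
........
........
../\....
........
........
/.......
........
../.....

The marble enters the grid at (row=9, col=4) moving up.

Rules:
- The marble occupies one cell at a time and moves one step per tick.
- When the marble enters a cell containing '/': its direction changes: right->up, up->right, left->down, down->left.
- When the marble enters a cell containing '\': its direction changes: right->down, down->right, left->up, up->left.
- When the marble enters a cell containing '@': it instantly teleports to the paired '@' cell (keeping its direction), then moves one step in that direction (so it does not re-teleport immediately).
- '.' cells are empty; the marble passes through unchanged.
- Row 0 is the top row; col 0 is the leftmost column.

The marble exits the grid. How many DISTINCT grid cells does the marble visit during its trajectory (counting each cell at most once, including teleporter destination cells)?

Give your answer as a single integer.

Answer: 10

Derivation:
Step 1: enter (9,4), '.' pass, move up to (8,4)
Step 2: enter (8,4), '.' pass, move up to (7,4)
Step 3: enter (7,4), '.' pass, move up to (6,4)
Step 4: enter (6,4), '.' pass, move up to (5,4)
Step 5: enter (5,4), '.' pass, move up to (4,4)
Step 6: enter (4,4), '.' pass, move up to (3,4)
Step 7: enter (3,4), '.' pass, move up to (2,4)
Step 8: enter (2,4), '.' pass, move up to (1,4)
Step 9: enter (1,4), '.' pass, move up to (0,4)
Step 10: enter (0,4), '.' pass, move up to (-1,4)
Step 11: at (-1,4) — EXIT via top edge, pos 4
Distinct cells visited: 10 (path length 10)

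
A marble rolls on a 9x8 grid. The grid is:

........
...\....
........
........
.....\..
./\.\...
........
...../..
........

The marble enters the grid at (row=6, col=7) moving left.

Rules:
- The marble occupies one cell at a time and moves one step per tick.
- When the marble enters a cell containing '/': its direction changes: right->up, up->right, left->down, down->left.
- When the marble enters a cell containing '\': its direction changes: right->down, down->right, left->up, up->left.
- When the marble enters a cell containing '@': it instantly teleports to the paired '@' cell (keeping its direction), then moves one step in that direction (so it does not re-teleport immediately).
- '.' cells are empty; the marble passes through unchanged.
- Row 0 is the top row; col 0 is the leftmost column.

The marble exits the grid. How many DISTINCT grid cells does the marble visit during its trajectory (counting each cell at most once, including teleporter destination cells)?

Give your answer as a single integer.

Answer: 8

Derivation:
Step 1: enter (6,7), '.' pass, move left to (6,6)
Step 2: enter (6,6), '.' pass, move left to (6,5)
Step 3: enter (6,5), '.' pass, move left to (6,4)
Step 4: enter (6,4), '.' pass, move left to (6,3)
Step 5: enter (6,3), '.' pass, move left to (6,2)
Step 6: enter (6,2), '.' pass, move left to (6,1)
Step 7: enter (6,1), '.' pass, move left to (6,0)
Step 8: enter (6,0), '.' pass, move left to (6,-1)
Step 9: at (6,-1) — EXIT via left edge, pos 6
Distinct cells visited: 8 (path length 8)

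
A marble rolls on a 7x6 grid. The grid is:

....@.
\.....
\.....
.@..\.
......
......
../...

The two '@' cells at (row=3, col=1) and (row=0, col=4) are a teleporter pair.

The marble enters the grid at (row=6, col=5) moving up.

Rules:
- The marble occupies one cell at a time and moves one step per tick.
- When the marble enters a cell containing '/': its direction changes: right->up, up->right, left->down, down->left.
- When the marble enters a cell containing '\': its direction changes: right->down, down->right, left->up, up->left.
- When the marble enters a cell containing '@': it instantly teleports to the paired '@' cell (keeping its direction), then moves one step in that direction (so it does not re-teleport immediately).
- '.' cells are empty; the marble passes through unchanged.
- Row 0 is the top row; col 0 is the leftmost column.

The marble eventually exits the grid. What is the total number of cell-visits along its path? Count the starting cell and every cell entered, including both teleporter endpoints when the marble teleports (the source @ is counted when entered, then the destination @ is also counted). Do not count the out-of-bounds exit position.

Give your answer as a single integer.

Step 1: enter (6,5), '.' pass, move up to (5,5)
Step 2: enter (5,5), '.' pass, move up to (4,5)
Step 3: enter (4,5), '.' pass, move up to (3,5)
Step 4: enter (3,5), '.' pass, move up to (2,5)
Step 5: enter (2,5), '.' pass, move up to (1,5)
Step 6: enter (1,5), '.' pass, move up to (0,5)
Step 7: enter (0,5), '.' pass, move up to (-1,5)
Step 8: at (-1,5) — EXIT via top edge, pos 5
Path length (cell visits): 7

Answer: 7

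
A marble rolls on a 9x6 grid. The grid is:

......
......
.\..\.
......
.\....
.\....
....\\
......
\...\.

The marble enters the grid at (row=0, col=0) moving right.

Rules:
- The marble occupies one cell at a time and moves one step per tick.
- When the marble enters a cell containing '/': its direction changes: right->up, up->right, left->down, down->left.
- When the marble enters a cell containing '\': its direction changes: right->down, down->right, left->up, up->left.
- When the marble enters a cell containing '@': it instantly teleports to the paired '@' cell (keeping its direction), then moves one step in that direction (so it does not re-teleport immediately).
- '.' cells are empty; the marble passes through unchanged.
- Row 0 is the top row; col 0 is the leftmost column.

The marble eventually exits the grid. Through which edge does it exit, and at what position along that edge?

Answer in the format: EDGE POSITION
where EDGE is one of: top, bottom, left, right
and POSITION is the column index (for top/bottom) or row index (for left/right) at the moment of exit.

Step 1: enter (0,0), '.' pass, move right to (0,1)
Step 2: enter (0,1), '.' pass, move right to (0,2)
Step 3: enter (0,2), '.' pass, move right to (0,3)
Step 4: enter (0,3), '.' pass, move right to (0,4)
Step 5: enter (0,4), '.' pass, move right to (0,5)
Step 6: enter (0,5), '.' pass, move right to (0,6)
Step 7: at (0,6) — EXIT via right edge, pos 0

Answer: right 0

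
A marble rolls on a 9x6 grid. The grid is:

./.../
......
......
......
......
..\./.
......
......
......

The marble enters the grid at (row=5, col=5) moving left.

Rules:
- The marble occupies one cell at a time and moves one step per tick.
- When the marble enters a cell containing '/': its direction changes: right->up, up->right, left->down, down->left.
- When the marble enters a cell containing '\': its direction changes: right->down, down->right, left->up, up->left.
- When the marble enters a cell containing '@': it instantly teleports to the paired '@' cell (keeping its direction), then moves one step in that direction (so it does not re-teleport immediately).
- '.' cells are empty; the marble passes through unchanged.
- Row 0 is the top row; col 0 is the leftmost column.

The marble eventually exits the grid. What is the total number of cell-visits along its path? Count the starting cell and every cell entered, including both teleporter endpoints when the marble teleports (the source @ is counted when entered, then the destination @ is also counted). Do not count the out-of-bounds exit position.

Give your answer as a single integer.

Answer: 5

Derivation:
Step 1: enter (5,5), '.' pass, move left to (5,4)
Step 2: enter (5,4), '/' deflects left->down, move down to (6,4)
Step 3: enter (6,4), '.' pass, move down to (7,4)
Step 4: enter (7,4), '.' pass, move down to (8,4)
Step 5: enter (8,4), '.' pass, move down to (9,4)
Step 6: at (9,4) — EXIT via bottom edge, pos 4
Path length (cell visits): 5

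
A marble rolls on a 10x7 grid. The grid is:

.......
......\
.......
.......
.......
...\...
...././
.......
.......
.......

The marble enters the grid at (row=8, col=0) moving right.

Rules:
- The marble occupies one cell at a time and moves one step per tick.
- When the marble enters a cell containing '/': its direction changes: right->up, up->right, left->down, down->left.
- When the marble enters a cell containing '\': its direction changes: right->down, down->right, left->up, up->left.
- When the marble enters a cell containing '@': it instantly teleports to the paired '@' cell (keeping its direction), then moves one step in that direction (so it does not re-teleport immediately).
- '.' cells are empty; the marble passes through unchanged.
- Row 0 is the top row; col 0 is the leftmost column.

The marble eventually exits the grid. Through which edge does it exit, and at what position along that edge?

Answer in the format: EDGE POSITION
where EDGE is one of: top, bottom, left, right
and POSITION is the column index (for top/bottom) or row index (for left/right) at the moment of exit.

Answer: right 8

Derivation:
Step 1: enter (8,0), '.' pass, move right to (8,1)
Step 2: enter (8,1), '.' pass, move right to (8,2)
Step 3: enter (8,2), '.' pass, move right to (8,3)
Step 4: enter (8,3), '.' pass, move right to (8,4)
Step 5: enter (8,4), '.' pass, move right to (8,5)
Step 6: enter (8,5), '.' pass, move right to (8,6)
Step 7: enter (8,6), '.' pass, move right to (8,7)
Step 8: at (8,7) — EXIT via right edge, pos 8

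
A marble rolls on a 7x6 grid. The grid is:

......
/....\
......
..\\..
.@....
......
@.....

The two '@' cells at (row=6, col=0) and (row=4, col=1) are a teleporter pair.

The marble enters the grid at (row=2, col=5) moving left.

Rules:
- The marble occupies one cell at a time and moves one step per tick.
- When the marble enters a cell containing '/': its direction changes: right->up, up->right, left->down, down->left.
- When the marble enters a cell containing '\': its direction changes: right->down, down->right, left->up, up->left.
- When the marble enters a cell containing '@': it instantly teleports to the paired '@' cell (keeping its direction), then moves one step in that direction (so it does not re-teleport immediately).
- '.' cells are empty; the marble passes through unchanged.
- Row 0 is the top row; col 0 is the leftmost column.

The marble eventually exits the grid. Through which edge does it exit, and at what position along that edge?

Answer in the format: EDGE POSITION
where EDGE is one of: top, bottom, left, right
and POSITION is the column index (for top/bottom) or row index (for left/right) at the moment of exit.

Step 1: enter (2,5), '.' pass, move left to (2,4)
Step 2: enter (2,4), '.' pass, move left to (2,3)
Step 3: enter (2,3), '.' pass, move left to (2,2)
Step 4: enter (2,2), '.' pass, move left to (2,1)
Step 5: enter (2,1), '.' pass, move left to (2,0)
Step 6: enter (2,0), '.' pass, move left to (2,-1)
Step 7: at (2,-1) — EXIT via left edge, pos 2

Answer: left 2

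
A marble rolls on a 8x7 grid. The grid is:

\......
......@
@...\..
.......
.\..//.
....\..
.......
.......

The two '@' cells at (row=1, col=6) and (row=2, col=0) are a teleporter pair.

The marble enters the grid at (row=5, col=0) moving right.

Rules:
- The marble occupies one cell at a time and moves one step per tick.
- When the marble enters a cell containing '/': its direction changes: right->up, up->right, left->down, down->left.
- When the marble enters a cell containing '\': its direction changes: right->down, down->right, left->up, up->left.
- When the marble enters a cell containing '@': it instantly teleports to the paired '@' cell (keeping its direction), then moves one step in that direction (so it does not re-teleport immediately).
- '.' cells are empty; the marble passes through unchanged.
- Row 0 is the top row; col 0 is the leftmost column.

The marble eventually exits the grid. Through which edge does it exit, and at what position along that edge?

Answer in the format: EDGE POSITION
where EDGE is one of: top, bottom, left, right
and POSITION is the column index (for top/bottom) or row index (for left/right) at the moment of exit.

Step 1: enter (5,0), '.' pass, move right to (5,1)
Step 2: enter (5,1), '.' pass, move right to (5,2)
Step 3: enter (5,2), '.' pass, move right to (5,3)
Step 4: enter (5,3), '.' pass, move right to (5,4)
Step 5: enter (5,4), '\' deflects right->down, move down to (6,4)
Step 6: enter (6,4), '.' pass, move down to (7,4)
Step 7: enter (7,4), '.' pass, move down to (8,4)
Step 8: at (8,4) — EXIT via bottom edge, pos 4

Answer: bottom 4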